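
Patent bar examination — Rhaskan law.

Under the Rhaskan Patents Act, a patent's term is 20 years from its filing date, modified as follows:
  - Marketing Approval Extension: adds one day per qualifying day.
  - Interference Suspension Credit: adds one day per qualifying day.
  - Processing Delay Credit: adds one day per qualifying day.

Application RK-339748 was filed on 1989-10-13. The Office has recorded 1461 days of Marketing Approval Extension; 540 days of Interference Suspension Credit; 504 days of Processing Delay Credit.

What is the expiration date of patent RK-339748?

Base term: filing date + 20 years → 13 October 2009.
Marketing Approval Extension: +1461 days → 13 October 2013.
Interference Suspension Credit: +540 days → 6 April 2015.
Processing Delay Credit: +504 days → 22 August 2016.

2016-08-22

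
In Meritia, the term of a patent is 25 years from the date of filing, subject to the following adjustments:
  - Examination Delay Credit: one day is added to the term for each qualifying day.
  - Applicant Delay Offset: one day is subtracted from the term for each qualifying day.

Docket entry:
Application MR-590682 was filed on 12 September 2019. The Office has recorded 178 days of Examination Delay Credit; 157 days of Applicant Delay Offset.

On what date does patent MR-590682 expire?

2044-10-03

Base term: filing date + 25 years → 12 September 2044.
Examination Delay Credit: +178 days → 9 March 2045.
Applicant Delay Offset: −157 days → 3 October 2044.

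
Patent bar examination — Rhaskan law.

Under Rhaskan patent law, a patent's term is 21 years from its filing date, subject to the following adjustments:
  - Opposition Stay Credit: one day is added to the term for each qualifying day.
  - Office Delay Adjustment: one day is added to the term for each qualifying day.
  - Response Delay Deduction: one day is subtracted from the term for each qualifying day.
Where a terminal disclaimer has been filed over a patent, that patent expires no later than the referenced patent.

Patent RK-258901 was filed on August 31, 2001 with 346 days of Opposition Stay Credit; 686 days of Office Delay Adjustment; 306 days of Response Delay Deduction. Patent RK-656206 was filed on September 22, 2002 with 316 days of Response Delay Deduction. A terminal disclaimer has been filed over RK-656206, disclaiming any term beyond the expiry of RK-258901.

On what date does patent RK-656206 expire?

2022-11-10

Natural term of RK-656206:
  Base: filing + 21 years → 22 September 2023.
  Response Delay Deduction: −316 days → 10 November 2022.
Expiry of referenced patent RK-258901:
  Base: filing + 21 years → 31 August 2022.
  Opposition Stay Credit: +346 days → 12 August 2023.
  Office Delay Adjustment: +686 days → 28 June 2025.
  Response Delay Deduction: −306 days → 26 August 2024.
Terminal disclaimer: RK-656206 expires on the earlier of 10 November 2022 and 26 August 2024.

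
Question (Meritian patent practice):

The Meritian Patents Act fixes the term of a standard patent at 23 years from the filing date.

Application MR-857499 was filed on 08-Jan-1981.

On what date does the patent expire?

Filing date + 23 years → 8 January 2004.

2004-01-08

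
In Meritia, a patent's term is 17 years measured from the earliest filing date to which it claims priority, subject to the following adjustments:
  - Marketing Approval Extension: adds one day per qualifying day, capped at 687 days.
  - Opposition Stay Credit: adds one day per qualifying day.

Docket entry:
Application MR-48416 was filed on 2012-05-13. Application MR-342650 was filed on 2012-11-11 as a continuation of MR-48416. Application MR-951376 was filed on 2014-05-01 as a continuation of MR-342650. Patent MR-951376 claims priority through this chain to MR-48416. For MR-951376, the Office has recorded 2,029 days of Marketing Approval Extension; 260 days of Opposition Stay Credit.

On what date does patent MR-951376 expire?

Earliest priority filing: 13 May 2012.
Base term: 13 May 2012 + 17 years → 13 May 2029.
Marketing Approval Extension: 2029 days claimed exceeds the 687-day cap, so +687 days → 31 March 2031.
Opposition Stay Credit: +260 days → 16 December 2031.

December 16, 2031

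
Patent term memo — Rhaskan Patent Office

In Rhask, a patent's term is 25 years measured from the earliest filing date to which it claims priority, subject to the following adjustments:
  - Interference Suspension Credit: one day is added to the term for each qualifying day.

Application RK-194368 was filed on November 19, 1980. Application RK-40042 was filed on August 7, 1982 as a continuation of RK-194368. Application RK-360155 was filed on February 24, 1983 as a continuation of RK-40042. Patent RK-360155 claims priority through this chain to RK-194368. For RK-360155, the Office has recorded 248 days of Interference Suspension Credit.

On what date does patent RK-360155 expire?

Earliest priority filing: 19 November 1980.
Base term: 19 November 1980 + 25 years → 19 November 2005.
Interference Suspension Credit: +248 days → 25 July 2006.

2006-07-25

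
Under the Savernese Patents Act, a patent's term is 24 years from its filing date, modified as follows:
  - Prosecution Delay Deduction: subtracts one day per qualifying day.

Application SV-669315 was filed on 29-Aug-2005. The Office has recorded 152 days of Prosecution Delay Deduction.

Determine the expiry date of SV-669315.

Base term: filing date + 24 years → 29 August 2029.
Prosecution Delay Deduction: −152 days → 30 March 2029.

March 30, 2029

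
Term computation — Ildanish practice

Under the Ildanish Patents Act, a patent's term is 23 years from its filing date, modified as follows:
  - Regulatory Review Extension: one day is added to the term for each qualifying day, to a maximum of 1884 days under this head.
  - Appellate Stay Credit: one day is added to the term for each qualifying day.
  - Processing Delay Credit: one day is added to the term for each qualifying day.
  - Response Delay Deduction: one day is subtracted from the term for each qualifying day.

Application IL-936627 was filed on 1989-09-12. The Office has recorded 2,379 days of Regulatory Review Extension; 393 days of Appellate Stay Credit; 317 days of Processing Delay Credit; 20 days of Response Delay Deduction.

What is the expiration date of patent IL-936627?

Base term: filing date + 23 years → 12 September 2012.
Regulatory Review Extension: 2379 days claimed exceeds the 1884-day cap, so +1884 days → 9 November 2017.
Appellate Stay Credit: +393 days → 7 December 2018.
Processing Delay Credit: +317 days → 20 October 2019.
Response Delay Deduction: −20 days → 30 September 2019.

2019-09-30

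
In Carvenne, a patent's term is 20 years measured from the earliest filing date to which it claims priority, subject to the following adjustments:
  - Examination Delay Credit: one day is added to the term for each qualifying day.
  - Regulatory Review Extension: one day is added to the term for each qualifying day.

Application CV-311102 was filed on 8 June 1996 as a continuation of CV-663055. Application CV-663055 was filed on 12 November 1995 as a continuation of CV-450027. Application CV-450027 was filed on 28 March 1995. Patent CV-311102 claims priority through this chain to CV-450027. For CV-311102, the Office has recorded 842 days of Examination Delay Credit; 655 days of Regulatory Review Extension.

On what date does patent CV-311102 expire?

May 3, 2019

Earliest priority filing: 28 March 1995.
Base term: 28 March 1995 + 20 years → 28 March 2015.
Examination Delay Credit: +842 days → 17 July 2017.
Regulatory Review Extension: +655 days → 3 May 2019.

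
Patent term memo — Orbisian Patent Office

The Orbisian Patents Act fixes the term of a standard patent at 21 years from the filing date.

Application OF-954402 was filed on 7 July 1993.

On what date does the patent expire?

Filing date + 21 years → 7 July 2014.

2014-07-07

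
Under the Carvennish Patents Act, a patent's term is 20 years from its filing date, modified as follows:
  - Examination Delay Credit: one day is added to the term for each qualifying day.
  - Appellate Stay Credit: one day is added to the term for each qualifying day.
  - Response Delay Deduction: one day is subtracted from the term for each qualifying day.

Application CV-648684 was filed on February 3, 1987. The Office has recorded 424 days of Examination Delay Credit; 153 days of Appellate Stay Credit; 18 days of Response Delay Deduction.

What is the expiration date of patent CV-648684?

Base term: filing date + 20 years → 3 February 2007.
Examination Delay Credit: +424 days → 2 April 2008.
Appellate Stay Credit: +153 days → 2 September 2008.
Response Delay Deduction: −18 days → 15 August 2008.

August 15, 2008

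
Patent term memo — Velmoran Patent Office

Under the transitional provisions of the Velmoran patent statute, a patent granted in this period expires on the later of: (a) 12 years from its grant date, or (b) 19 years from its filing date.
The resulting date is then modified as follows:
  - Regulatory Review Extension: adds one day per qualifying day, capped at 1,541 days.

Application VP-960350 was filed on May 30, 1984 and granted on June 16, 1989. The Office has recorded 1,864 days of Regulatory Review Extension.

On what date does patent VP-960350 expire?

(a) grant + 12 years → 16 June 2001.
(b) filing + 19 years → 30 May 2003.
Later of the two: 30 May 2003.
Regulatory Review Extension: 1864 days claimed exceeds the 1541-day cap, so +1541 days → 18 August 2007.

2007-08-18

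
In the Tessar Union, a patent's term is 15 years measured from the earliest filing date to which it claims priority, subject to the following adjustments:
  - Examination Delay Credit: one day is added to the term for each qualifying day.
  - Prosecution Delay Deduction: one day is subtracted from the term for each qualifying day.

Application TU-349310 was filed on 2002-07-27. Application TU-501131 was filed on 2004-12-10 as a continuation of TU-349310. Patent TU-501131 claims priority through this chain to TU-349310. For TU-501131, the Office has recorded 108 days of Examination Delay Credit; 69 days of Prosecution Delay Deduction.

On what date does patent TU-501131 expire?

2017-09-04

Earliest priority filing: 27 July 2002.
Base term: 27 July 2002 + 15 years → 27 July 2017.
Examination Delay Credit: +108 days → 12 November 2017.
Prosecution Delay Deduction: −69 days → 4 September 2017.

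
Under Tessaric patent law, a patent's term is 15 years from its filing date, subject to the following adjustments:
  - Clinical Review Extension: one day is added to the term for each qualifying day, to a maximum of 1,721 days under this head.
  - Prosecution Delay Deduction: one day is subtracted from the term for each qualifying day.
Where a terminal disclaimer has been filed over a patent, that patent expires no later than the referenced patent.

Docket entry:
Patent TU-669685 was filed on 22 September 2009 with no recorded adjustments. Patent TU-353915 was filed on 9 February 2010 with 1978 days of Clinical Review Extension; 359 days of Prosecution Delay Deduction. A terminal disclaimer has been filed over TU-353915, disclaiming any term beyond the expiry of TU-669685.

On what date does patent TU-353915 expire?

Natural term of TU-353915:
  Base: filing + 15 years → 9 February 2025.
  Clinical Review Extension: 1978 days claimed exceeds the 1721-day cap, so +1721 days → 27 October 2029.
  Prosecution Delay Deduction: −359 days → 2 November 2028.
Expiry of referenced patent TU-669685:
  Base: filing + 15 years → 22 September 2024.
Terminal disclaimer: TU-353915 expires on the earlier of 2 November 2028 and 22 September 2024.

September 22, 2024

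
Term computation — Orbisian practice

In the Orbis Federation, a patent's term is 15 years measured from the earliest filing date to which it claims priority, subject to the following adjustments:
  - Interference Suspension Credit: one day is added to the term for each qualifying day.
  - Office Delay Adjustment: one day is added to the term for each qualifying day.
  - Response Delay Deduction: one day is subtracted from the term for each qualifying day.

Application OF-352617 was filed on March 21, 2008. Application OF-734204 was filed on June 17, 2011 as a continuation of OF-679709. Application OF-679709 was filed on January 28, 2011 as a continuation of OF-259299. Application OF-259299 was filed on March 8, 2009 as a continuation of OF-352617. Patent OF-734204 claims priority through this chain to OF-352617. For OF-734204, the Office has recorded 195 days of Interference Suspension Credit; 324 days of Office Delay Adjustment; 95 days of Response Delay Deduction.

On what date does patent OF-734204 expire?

2024-05-18

Earliest priority filing: 21 March 2008.
Base term: 21 March 2008 + 15 years → 21 March 2023.
Interference Suspension Credit: +195 days → 2 October 2023.
Office Delay Adjustment: +324 days → 21 August 2024.
Response Delay Deduction: −95 days → 18 May 2024.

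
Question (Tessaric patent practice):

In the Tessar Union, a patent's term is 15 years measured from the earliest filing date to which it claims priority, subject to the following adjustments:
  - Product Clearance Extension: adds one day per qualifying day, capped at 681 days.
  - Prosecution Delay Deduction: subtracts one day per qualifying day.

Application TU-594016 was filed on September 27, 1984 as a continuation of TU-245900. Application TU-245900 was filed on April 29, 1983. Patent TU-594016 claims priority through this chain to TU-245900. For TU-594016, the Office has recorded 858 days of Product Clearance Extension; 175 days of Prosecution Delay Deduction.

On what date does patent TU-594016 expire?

1999-09-17

Earliest priority filing: 29 April 1983.
Base term: 29 April 1983 + 15 years → 29 April 1998.
Product Clearance Extension: 858 days claimed exceeds the 681-day cap, so +681 days → 10 March 2000.
Prosecution Delay Deduction: −175 days → 17 September 1999.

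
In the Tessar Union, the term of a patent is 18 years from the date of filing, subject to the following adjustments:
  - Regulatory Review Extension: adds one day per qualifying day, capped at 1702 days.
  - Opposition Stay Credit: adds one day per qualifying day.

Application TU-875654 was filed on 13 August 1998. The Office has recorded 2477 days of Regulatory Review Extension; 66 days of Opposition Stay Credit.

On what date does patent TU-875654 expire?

2021-06-16

Base term: filing date + 18 years → 13 August 2016.
Regulatory Review Extension: 2477 days claimed exceeds the 1702-day cap, so +1702 days → 11 April 2021.
Opposition Stay Credit: +66 days → 16 June 2021.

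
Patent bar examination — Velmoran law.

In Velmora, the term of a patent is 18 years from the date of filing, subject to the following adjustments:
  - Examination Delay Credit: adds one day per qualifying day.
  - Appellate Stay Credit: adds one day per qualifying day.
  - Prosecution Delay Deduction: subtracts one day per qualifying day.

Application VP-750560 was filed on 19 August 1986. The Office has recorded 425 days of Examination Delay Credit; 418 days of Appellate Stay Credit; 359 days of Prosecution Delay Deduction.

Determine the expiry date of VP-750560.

December 16, 2005

Base term: filing date + 18 years → 19 August 2004.
Examination Delay Credit: +425 days → 18 October 2005.
Appellate Stay Credit: +418 days → 10 December 2006.
Prosecution Delay Deduction: −359 days → 16 December 2005.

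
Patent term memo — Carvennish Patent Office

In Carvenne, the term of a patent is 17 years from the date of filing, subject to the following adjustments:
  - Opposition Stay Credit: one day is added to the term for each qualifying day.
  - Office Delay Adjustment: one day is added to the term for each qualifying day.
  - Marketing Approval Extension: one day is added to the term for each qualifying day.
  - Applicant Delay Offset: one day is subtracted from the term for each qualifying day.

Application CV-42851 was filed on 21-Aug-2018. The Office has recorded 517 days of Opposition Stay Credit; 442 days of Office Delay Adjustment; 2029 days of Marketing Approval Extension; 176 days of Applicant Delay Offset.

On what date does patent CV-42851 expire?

Base term: filing date + 17 years → 21 August 2035.
Opposition Stay Credit: +517 days → 19 January 2037.
Office Delay Adjustment: +442 days → 6 April 2038.
Marketing Approval Extension: +2029 days → 26 October 2043.
Applicant Delay Offset: −176 days → 3 May 2043.

2043-05-03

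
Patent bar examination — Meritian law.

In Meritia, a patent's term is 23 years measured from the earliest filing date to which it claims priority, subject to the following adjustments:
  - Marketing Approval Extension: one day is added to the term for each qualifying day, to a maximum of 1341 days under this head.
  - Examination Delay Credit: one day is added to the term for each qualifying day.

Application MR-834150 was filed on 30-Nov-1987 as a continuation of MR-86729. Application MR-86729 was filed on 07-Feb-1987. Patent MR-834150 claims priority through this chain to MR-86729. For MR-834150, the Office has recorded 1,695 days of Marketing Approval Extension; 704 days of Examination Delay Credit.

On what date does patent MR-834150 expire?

2015-09-14

Earliest priority filing: 7 February 1987.
Base term: 7 February 1987 + 23 years → 7 February 2010.
Marketing Approval Extension: 1695 days claimed exceeds the 1341-day cap, so +1341 days → 10 October 2013.
Examination Delay Credit: +704 days → 14 September 2015.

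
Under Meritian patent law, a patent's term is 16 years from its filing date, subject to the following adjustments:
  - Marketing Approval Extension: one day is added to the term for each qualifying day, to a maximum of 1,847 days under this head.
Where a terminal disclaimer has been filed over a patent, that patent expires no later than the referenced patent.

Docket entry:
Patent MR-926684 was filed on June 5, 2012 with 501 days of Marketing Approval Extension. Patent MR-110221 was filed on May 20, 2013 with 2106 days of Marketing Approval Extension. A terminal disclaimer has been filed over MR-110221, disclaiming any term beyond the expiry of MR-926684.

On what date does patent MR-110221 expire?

2029-10-19

Natural term of MR-110221:
  Base: filing + 16 years → 20 May 2029.
  Marketing Approval Extension: 2106 days claimed exceeds the 1847-day cap, so +1847 days → 10 June 2034.
Expiry of referenced patent MR-926684:
  Base: filing + 16 years → 5 June 2028.
  Marketing Approval Extension: 501 days (within the 1847-day cap) → +501 days → 19 October 2029.
Terminal disclaimer: MR-110221 expires on the earlier of 10 June 2034 and 19 October 2029.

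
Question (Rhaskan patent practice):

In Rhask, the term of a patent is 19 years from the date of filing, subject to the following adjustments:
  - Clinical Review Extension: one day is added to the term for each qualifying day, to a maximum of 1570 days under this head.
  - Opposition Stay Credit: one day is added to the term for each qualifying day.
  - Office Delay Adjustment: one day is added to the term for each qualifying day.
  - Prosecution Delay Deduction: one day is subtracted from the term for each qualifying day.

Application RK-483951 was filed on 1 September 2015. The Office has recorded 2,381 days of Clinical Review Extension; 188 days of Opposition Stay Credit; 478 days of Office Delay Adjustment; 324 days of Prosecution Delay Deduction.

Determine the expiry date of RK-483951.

Base term: filing date + 19 years → 1 September 2034.
Clinical Review Extension: 2381 days claimed exceeds the 1570-day cap, so +1570 days → 19 December 2038.
Opposition Stay Credit: +188 days → 25 June 2039.
Office Delay Adjustment: +478 days → 15 October 2040.
Prosecution Delay Deduction: −324 days → 26 November 2039.

November 26, 2039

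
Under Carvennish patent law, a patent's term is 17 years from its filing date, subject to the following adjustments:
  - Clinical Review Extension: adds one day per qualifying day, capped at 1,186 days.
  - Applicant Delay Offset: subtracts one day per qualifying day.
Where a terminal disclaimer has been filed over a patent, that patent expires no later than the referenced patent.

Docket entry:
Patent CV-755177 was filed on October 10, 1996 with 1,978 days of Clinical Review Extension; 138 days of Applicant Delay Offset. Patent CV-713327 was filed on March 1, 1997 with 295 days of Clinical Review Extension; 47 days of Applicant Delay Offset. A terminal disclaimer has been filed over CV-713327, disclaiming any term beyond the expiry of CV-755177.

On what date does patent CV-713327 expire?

Natural term of CV-713327:
  Base: filing + 17 years → 1 March 2014.
  Clinical Review Extension: 295 days (within the 1186-day cap) → +295 days → 21 December 2014.
  Applicant Delay Offset: −47 days → 4 November 2014.
Expiry of referenced patent CV-755177:
  Base: filing + 17 years → 10 October 2013.
  Clinical Review Extension: 1978 days claimed exceeds the 1186-day cap, so +1186 days → 8 January 2017.
  Applicant Delay Offset: −138 days → 23 August 2016.
Terminal disclaimer: CV-713327 expires on the earlier of 4 November 2014 and 23 August 2016.

2014-11-04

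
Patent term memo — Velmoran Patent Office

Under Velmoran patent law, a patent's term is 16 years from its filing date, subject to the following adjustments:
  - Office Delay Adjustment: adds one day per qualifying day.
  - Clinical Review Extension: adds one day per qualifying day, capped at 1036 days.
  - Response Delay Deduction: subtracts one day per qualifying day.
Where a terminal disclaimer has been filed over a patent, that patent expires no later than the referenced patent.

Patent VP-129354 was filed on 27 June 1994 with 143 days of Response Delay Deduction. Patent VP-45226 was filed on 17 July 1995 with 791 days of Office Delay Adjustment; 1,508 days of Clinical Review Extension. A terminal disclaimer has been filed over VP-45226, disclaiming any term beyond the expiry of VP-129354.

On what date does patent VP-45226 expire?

2010-02-04

Natural term of VP-45226:
  Base: filing + 16 years → 17 July 2011.
  Office Delay Adjustment: +791 days → 15 September 2013.
  Clinical Review Extension: 1508 days claimed exceeds the 1036-day cap, so +1036 days → 17 July 2016.
Expiry of referenced patent VP-129354:
  Base: filing + 16 years → 27 June 2010.
  Response Delay Deduction: −143 days → 4 February 2010.
Terminal disclaimer: VP-45226 expires on the earlier of 17 July 2016 and 4 February 2010.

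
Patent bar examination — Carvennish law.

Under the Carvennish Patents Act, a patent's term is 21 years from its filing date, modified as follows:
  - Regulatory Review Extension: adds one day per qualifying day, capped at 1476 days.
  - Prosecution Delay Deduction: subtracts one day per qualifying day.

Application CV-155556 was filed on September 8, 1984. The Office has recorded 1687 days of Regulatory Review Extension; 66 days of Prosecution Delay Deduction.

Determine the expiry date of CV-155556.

July 19, 2009

Base term: filing date + 21 years → 8 September 2005.
Regulatory Review Extension: 1687 days claimed exceeds the 1476-day cap, so +1476 days → 23 September 2009.
Prosecution Delay Deduction: −66 days → 19 July 2009.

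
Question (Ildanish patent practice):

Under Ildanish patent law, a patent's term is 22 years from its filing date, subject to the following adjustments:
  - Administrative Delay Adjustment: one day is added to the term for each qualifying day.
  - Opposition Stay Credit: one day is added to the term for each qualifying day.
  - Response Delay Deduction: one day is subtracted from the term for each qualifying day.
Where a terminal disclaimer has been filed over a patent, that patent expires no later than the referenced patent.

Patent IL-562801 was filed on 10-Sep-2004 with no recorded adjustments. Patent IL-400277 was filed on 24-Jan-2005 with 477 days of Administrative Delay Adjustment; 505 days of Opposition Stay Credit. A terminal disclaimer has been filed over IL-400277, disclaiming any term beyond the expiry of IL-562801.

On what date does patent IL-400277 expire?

2026-09-10

Natural term of IL-400277:
  Base: filing + 22 years → 24 January 2027.
  Administrative Delay Adjustment: +477 days → 15 May 2028.
  Opposition Stay Credit: +505 days → 2 October 2029.
Expiry of referenced patent IL-562801:
  Base: filing + 22 years → 10 September 2026.
Terminal disclaimer: IL-400277 expires on the earlier of 2 October 2029 and 10 September 2026.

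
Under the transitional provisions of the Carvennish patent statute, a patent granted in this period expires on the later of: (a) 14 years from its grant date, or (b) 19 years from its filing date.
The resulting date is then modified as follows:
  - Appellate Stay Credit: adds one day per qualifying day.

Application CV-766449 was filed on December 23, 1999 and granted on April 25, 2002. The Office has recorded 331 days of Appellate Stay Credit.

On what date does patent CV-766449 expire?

November 19, 2019

(a) grant + 14 years → 25 April 2016.
(b) filing + 19 years → 23 December 2018.
Later of the two: 23 December 2018.
Appellate Stay Credit: +331 days → 19 November 2019.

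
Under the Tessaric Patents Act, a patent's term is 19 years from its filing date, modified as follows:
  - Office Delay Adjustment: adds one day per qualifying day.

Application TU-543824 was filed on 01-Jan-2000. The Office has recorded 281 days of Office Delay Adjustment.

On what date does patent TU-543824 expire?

Base term: filing date + 19 years → 1 January 2019.
Office Delay Adjustment: +281 days → 9 October 2019.

2019-10-09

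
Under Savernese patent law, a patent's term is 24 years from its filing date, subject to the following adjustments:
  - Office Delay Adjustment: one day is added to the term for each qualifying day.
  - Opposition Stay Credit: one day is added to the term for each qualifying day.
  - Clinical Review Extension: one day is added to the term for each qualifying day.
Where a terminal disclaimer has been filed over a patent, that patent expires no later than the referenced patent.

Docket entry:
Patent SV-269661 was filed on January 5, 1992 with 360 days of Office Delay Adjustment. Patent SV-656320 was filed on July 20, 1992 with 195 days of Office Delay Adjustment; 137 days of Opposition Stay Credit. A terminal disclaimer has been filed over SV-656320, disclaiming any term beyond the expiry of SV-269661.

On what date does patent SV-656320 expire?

2016-12-30

Natural term of SV-656320:
  Base: filing + 24 years → 20 July 2016.
  Office Delay Adjustment: +195 days → 31 January 2017.
  Opposition Stay Credit: +137 days → 17 June 2017.
Expiry of referenced patent SV-269661:
  Base: filing + 24 years → 5 January 2016.
  Office Delay Adjustment: +360 days → 30 December 2016.
Terminal disclaimer: SV-656320 expires on the earlier of 17 June 2017 and 30 December 2016.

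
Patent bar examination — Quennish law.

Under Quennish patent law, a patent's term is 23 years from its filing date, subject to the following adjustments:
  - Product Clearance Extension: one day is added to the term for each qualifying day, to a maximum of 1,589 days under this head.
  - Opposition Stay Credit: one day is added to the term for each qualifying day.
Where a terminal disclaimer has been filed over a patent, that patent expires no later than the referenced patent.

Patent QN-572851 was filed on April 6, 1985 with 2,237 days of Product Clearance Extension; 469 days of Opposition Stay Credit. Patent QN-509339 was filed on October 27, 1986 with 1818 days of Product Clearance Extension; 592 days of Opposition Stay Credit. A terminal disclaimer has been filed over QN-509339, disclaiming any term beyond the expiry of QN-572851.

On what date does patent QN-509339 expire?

2013-11-24

Natural term of QN-509339:
  Base: filing + 23 years → 27 October 2009.
  Product Clearance Extension: 1818 days claimed exceeds the 1589-day cap, so +1589 days → 4 March 2014.
  Opposition Stay Credit: +592 days → 17 October 2015.
Expiry of referenced patent QN-572851:
  Base: filing + 23 years → 6 April 2008.
  Product Clearance Extension: 2237 days claimed exceeds the 1589-day cap, so +1589 days → 12 August 2012.
  Opposition Stay Credit: +469 days → 24 November 2013.
Terminal disclaimer: QN-509339 expires on the earlier of 17 October 2015 and 24 November 2013.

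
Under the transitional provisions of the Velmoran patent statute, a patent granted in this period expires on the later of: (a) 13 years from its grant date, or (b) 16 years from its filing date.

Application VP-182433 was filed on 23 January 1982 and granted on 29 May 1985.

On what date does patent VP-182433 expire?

1998-05-29

(a) grant + 13 years → 29 May 1998.
(b) filing + 16 years → 23 January 1998.
Later of the two: 29 May 1998.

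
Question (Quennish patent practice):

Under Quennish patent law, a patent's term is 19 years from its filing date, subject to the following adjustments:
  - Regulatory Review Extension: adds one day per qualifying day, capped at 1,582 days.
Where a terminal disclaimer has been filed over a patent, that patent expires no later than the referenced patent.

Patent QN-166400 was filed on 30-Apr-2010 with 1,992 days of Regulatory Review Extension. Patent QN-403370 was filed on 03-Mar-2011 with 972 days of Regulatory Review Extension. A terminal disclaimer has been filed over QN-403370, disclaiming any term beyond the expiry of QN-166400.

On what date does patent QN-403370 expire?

October 30, 2032

Natural term of QN-403370:
  Base: filing + 19 years → 3 March 2030.
  Regulatory Review Extension: 972 days (within the 1582-day cap) → +972 days → 30 October 2032.
Expiry of referenced patent QN-166400:
  Base: filing + 19 years → 30 April 2029.
  Regulatory Review Extension: 1992 days claimed exceeds the 1582-day cap, so +1582 days → 29 August 2033.
Terminal disclaimer: QN-403370 expires on the earlier of 30 October 2032 and 29 August 2033.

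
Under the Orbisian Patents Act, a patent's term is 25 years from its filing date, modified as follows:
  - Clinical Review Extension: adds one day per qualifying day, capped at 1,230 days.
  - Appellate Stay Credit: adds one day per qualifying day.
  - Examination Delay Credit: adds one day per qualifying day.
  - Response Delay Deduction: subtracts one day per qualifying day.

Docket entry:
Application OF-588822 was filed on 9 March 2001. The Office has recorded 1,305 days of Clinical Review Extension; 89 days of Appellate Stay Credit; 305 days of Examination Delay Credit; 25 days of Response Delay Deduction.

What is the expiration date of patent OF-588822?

July 25, 2030

Base term: filing date + 25 years → 9 March 2026.
Clinical Review Extension: 1305 days claimed exceeds the 1230-day cap, so +1230 days → 21 July 2029.
Appellate Stay Credit: +89 days → 18 October 2029.
Examination Delay Credit: +305 days → 19 August 2030.
Response Delay Deduction: −25 days → 25 July 2030.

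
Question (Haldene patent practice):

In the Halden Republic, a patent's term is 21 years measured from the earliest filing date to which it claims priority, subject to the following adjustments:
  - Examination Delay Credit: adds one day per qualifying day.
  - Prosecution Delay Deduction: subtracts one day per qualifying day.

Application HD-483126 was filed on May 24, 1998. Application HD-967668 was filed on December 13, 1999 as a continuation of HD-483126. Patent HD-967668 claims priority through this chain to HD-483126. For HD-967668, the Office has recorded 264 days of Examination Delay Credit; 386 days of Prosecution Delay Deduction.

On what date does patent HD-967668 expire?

Earliest priority filing: 24 May 1998.
Base term: 24 May 1998 + 21 years → 24 May 2019.
Examination Delay Credit: +264 days → 12 February 2020.
Prosecution Delay Deduction: −386 days → 22 January 2019.

January 22, 2019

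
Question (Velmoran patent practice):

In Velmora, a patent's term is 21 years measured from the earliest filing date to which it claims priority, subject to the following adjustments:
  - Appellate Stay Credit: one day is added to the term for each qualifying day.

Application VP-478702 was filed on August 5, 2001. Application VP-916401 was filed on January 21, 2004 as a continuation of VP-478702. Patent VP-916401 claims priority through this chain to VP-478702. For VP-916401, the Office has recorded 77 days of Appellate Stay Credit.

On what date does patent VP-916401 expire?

2022-10-21

Earliest priority filing: 5 August 2001.
Base term: 5 August 2001 + 21 years → 5 August 2022.
Appellate Stay Credit: +77 days → 21 October 2022.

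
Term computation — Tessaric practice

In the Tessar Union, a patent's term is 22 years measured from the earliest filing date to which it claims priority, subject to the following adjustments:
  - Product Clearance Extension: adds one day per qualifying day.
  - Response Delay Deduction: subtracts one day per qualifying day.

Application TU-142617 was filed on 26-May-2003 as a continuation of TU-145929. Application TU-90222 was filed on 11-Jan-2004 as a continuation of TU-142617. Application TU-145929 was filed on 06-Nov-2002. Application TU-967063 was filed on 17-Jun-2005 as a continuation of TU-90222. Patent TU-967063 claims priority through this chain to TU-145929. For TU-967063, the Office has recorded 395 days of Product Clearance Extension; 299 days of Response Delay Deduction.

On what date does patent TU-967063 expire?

Earliest priority filing: 6 November 2002.
Base term: 6 November 2002 + 22 years → 6 November 2024.
Product Clearance Extension: +395 days → 6 December 2025.
Response Delay Deduction: −299 days → 10 February 2025.

February 10, 2025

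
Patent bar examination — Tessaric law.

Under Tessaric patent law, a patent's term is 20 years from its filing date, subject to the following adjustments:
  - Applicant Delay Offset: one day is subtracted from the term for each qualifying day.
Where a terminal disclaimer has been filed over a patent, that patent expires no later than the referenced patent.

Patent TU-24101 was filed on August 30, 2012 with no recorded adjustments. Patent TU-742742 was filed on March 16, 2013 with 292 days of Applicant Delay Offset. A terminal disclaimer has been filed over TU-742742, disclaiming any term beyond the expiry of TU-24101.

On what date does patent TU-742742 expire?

May 28, 2032

Natural term of TU-742742:
  Base: filing + 20 years → 16 March 2033.
  Applicant Delay Offset: −292 days → 28 May 2032.
Expiry of referenced patent TU-24101:
  Base: filing + 20 years → 30 August 2032.
Terminal disclaimer: TU-742742 expires on the earlier of 28 May 2032 and 30 August 2032.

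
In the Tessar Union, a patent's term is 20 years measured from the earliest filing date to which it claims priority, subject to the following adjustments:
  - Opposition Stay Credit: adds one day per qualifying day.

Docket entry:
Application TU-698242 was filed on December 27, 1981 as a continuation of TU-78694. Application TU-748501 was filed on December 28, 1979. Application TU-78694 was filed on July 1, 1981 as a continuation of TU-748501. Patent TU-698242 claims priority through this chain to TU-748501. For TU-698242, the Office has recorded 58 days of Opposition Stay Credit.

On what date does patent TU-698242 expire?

2000-02-24

Earliest priority filing: 28 December 1979.
Base term: 28 December 1979 + 20 years → 28 December 1999.
Opposition Stay Credit: +58 days → 24 February 2000.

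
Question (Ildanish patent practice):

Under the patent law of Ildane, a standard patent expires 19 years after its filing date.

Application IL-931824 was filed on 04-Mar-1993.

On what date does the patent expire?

2012-03-04

Filing date + 19 years → 4 March 2012.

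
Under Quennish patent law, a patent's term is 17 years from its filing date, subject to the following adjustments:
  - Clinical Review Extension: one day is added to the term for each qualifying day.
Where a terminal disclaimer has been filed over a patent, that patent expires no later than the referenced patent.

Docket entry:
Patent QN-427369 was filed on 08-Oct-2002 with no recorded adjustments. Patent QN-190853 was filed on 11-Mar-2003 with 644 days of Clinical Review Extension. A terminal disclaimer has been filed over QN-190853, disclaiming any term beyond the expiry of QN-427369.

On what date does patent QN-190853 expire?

Natural term of QN-190853:
  Base: filing + 17 years → 11 March 2020.
  Clinical Review Extension: +644 days → 15 December 2021.
Expiry of referenced patent QN-427369:
  Base: filing + 17 years → 8 October 2019.
Terminal disclaimer: QN-190853 expires on the earlier of 15 December 2021 and 8 October 2019.

October 8, 2019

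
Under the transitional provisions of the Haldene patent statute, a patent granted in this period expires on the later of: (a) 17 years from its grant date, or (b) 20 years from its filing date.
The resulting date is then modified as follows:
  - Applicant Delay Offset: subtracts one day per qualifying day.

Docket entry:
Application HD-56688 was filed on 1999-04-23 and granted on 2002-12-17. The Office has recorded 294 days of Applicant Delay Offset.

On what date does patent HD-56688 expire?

(a) grant + 17 years → 17 December 2019.
(b) filing + 20 years → 23 April 2019.
Later of the two: 17 December 2019.
Applicant Delay Offset: −294 days → 26 February 2019.

February 26, 2019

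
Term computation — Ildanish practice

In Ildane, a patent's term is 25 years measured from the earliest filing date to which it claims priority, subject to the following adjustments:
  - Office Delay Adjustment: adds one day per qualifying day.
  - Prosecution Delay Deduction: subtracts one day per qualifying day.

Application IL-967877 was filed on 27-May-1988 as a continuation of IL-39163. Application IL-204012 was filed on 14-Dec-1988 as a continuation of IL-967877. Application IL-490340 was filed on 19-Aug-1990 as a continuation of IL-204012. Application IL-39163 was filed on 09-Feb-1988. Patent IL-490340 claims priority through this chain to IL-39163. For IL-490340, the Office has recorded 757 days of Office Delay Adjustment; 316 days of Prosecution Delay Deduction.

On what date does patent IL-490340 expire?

April 26, 2014

Earliest priority filing: 9 February 1988.
Base term: 9 February 1988 + 25 years → 9 February 2013.
Office Delay Adjustment: +757 days → 8 March 2015.
Prosecution Delay Deduction: −316 days → 26 April 2014.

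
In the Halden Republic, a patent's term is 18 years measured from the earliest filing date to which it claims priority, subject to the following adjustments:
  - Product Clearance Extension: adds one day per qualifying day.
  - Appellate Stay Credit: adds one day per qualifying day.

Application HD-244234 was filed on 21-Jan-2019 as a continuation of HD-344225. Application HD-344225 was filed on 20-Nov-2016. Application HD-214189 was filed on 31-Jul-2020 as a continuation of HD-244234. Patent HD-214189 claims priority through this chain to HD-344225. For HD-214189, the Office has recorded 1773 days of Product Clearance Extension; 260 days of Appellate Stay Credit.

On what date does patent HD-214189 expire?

Earliest priority filing: 20 November 2016.
Base term: 20 November 2016 + 18 years → 20 November 2034.
Product Clearance Extension: +1773 days → 28 September 2039.
Appellate Stay Credit: +260 days → 14 June 2040.

June 14, 2040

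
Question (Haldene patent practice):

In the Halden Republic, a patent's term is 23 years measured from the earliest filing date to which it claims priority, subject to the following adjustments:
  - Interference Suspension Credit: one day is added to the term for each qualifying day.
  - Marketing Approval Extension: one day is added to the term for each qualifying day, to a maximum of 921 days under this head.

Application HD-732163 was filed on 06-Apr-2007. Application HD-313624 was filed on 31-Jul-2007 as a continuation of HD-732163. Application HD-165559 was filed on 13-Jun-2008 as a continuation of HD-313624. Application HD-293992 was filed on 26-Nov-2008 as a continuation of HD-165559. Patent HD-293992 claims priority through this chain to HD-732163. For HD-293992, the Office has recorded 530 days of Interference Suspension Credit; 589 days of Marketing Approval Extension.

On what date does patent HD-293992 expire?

2033-04-29

Earliest priority filing: 6 April 2007.
Base term: 6 April 2007 + 23 years → 6 April 2030.
Interference Suspension Credit: +530 days → 18 September 2031.
Marketing Approval Extension: 589 days (within the 921-day cap) → +589 days → 29 April 2033.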